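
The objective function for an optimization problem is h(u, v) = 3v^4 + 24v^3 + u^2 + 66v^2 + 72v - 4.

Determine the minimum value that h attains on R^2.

-31

h(u,v) separates as P(u) + Q(v) − 4, so its minimum is min P + min Q − 4.
P'(u) = 2u vanishes at u ∈ {0}; Q'(v) = 12(v + 1)(v + 2)(v + 3) vanishes at v ∈ {-3, -2, -1}.
Local minima of P (where P''>0): P(0)=0. Local minima of Q: Q(-3)=-27, Q(-1)=-27.
So the global minimum of h is P(0) + Q(-3) − 4 = 0 − 27 − 4 = -31, attained at (0, -3).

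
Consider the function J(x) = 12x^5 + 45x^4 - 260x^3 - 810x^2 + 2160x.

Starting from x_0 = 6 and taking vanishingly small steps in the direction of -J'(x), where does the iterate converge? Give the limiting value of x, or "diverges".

3

J'(x) = 60(x - 3)(x - 1)(x + 3)(x + 4), so J'(6) = 81000.
Gradient descent moves in the -J' direction, i.e. x is decreasing.
The nearest critical point in that direction is x = 3, where J'' = 5040 > 0 (a local minimum). The iterate converges there.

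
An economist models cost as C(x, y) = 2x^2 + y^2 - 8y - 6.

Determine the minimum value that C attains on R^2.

C(x,y) separates as P(x) + Q(y) − 6, so its minimum is min P + min Q − 6.
P'(x) = 4x vanishes at x ∈ {0}; Q'(y) = 2y - 8 vanishes at y ∈ {4}.
Local minima of P (where P''>0): P(0)=0. Local minima of Q: Q(4)=-16.
So the global minimum of C is P(0) + Q(4) − 6 = 0 − 16 − 6 = -22, attained at (0, 4).

-22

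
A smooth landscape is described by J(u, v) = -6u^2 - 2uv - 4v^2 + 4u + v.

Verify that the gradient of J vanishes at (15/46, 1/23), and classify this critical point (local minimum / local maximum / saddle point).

local maximum

∇J = (-12u - 2v + 4, -2u - 8v + 1); substituting (15/46, 1/23) gives ∇J = (0, 0), so (15/46, 1/23) is indeed a critical point.
The Hessian of J is constant: H = [[-12, -2], [-2, -8]].
det(H) = (-12)·(-8) − (-2)² = 92.
det(H) > 0 and tr(H) = -20 < 0, so H is negative definite and the point is a local maximum.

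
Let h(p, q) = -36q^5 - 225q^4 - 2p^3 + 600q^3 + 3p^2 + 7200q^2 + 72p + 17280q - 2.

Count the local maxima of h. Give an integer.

h separates as a function of p plus a function of q, so ∇h=0 decouples.
∂h/∂p = -6(p - 4)(p + 3) = 0 at p ∈ {-3, 4}; ∂h/∂q = -180(q - 4)(q + 2)(q + 3)(q + 4) = 0 at q ∈ {-4, -3, -2, 4}.
The Hessian is diagonal: diag(h_pp, h_qq). Second derivatives: h_pp(-3)=42, h_pp(4)=-42; h_qq(-4)=2880, h_qq(-3)=-1260, h_qq(-2)=2160, h_qq(4)=-60480.
Local maxima occur where both diagonal entries negative: (4, -3), (4, 4). Count: 2.

2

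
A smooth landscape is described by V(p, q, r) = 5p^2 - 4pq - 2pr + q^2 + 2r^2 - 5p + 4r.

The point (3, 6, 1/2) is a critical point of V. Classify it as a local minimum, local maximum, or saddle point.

local minimum

The Hessian is constant: H = [[10, -4, -2], [-4, 2, 0], [-2, 0, 4]].
Leading principal minors: Δ₁ = 10, Δ₂ = 4, Δ₃ = 8.
All leading minors are positive, so H is positive definite: a local minimum.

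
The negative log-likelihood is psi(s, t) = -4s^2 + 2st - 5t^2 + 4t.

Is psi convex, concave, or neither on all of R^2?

psi is quadratic, so its Hessian is the constant matrix H = [[-8, 2], [2, -10]].
det(H) = 76, tr(H) = -18.
det(H) > 0 and tr(H) < 0, so H is negative definite everywhere: concave.

concave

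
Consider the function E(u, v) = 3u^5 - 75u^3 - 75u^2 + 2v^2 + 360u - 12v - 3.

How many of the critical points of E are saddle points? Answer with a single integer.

2

E separates as a function of u plus a function of v, so ∇E=0 decouples.
∂E/∂u = 15(u - 4)(u - 1)(u + 2)(u + 3) = 0 at u ∈ {-3, -2, 1, 4}; ∂E/∂v = 4(v - 3) = 0 at v ∈ {3}.
The Hessian is diagonal: diag(E_uu, E_vv). Second derivatives: E_uu(-3)=-420, E_uu(-2)=270, E_uu(1)=-540, E_uu(4)=1890; E_vv(3)=4.
Saddle points occur where the two diagonal entries have opposite signs: (-3, 3), (1, 3). Count: 2.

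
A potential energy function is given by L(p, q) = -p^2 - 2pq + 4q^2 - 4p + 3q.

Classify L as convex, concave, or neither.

neither

L is quadratic, so its Hessian is the constant matrix H = [[-2, -2], [-2, 8]].
det(H) = -20, tr(H) = 6.
det(H) < 0, so H is indefinite: neither convex nor concave.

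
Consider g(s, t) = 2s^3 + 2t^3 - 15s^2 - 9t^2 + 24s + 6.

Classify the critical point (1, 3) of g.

The mixed partial ∂²g/∂s∂t is 0, so the Hessian at any point is diag(g_ss, g_tt) = diag(6(2s - 5), 6(2t - 3)).
At (1, 3): H = diag(-18, 18).
The eigenvalues have opposite signs, so H is indefinite: a saddle point.

saddle point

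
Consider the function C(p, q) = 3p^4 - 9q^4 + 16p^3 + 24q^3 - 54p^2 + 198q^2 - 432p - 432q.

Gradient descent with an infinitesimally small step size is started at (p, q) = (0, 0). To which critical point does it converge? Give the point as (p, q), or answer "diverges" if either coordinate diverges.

(3, 1)

C is separable, so gradient descent decouples: p follows -∂C/∂p, q follows -∂C/∂q.
∂C/∂p = 12(p - 3)(p + 3)(p + 4); at p=0 this is -432, so p increases.
∂C/∂q = -36(q - 4)(q - 1)(q + 3); at q=0 this is -432, so q increases.
p converges to its nearest critical value 3 (a local min of the p-part); q converges to 1. The iterate converges to (3, 1).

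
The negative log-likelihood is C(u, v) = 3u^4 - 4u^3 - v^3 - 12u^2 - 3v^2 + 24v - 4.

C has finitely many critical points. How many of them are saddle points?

C separates as a function of u plus a function of v, so ∇C=0 decouples.
∂C/∂u = 12u(u - 2)(u + 1) = 0 at u ∈ {-1, 0, 2}; ∂C/∂v = -3(v - 2)(v + 4) = 0 at v ∈ {-4, 2}.
The Hessian is diagonal: diag(C_uu, C_vv). Second derivatives: C_uu(-1)=36, C_uu(0)=-24, C_uu(2)=72; C_vv(-4)=18, C_vv(2)=-18.
Saddle points occur where the two diagonal entries have opposite signs: (-1, 2), (0, -4), (2, 2). Count: 3.

3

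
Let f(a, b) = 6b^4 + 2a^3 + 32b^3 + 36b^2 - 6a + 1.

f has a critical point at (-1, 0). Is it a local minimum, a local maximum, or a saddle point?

The mixed partial ∂²f/∂a∂b is 0, so the Hessian at any point is diag(f_aa, f_bb) = diag(12a, 24(3b^2 + 8b + 3)).
At (-1, 0): H = diag(-12, 72).
The eigenvalues have opposite signs, so H is indefinite: a saddle point.

saddle point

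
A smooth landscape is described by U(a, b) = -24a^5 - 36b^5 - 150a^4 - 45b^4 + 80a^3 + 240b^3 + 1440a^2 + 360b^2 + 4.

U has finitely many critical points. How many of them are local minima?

4

U separates as a function of a plus a function of b, so ∇U=0 decouples.
∂U/∂a = -120a(a - 2)(a + 3)(a + 4) = 0 at a ∈ {-4, -3, 0, 2}; ∂U/∂b = -180b(b - 2)(b + 1)(b + 2) = 0 at b ∈ {-2, -1, 0, 2}.
The Hessian is diagonal: diag(U_aa, U_bb). Second derivatives: U_aa(-4)=2880, U_aa(-3)=-1800, U_aa(0)=2880, U_aa(2)=-7200; U_bb(-2)=1440, U_bb(-1)=-540, U_bb(0)=720, U_bb(2)=-4320.
Local minima occur where both diagonal entries positive: (-4, -2), (-4, 0), (0, -2), (0, 0). Count: 4.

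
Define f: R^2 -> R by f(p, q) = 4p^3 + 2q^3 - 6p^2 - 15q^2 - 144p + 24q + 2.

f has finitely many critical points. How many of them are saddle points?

2

f separates as a function of p plus a function of q, so ∇f=0 decouples.
∂f/∂p = 12(p - 4)(p + 3) = 0 at p ∈ {-3, 4}; ∂f/∂q = 6(q - 4)(q - 1) = 0 at q ∈ {1, 4}.
The Hessian is diagonal: diag(f_pp, f_qq). Second derivatives: f_pp(-3)=-84, f_pp(4)=84; f_qq(1)=-18, f_qq(4)=18.
Saddle points occur where the two diagonal entries have opposite signs: (-3, 4), (4, 1). Count: 2.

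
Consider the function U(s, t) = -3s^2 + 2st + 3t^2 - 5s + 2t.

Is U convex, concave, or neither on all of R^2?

neither

U is quadratic, so its Hessian is the constant matrix H = [[-6, 2], [2, 6]].
det(H) = -40, tr(H) = 0.
det(H) < 0, so H is indefinite: neither convex nor concave.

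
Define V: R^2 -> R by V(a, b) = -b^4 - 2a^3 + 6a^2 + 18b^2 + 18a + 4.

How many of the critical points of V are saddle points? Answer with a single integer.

V separates as a function of a plus a function of b, so ∇V=0 decouples.
∂V/∂a = -6(a - 3)(a + 1) = 0 at a ∈ {-1, 3}; ∂V/∂b = -4b(b - 3)(b + 3) = 0 at b ∈ {-3, 0, 3}.
The Hessian is diagonal: diag(V_aa, V_bb). Second derivatives: V_aa(-1)=24, V_aa(3)=-24; V_bb(-3)=-72, V_bb(0)=36, V_bb(3)=-72.
Saddle points occur where the two diagonal entries have opposite signs: (-1, -3), (-1, 3), (3, 0). Count: 3.

3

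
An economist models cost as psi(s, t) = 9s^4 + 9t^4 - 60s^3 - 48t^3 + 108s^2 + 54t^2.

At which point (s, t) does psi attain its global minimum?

(0, 3)

psi(s,t) separates as P(s) + Q(t), so its minimum is min P + min Q.
P'(s) = 36s(s - 3)(s - 2) vanishes at s ∈ {0, 2, 3}; Q'(t) = 36t(t - 3)(t - 1) vanishes at t ∈ {0, 1, 3}.
Local minima of P (where P''>0): P(0)=0, P(3)=81. Local minima of Q: Q(0)=0, Q(3)=-81.
So the global minimum of psi is P(0) + Q(3) = 0 − 81 = -81, attained at (0, 3).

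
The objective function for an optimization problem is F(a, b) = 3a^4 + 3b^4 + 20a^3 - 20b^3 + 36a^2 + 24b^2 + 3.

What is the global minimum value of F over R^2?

F(a,b) separates as P(a) + Q(b) + 3, so its minimum is min P + min Q + 3.
P'(a) = 12a(a + 2)(a + 3) vanishes at a ∈ {-3, -2, 0}; Q'(b) = 12b(b - 4)(b - 1) vanishes at b ∈ {0, 1, 4}.
Local minima of P (where P''>0): P(-3)=27, P(0)=0. Local minima of Q: Q(0)=0, Q(4)=-128.
So the global minimum of F is P(0) + Q(4) + 3 = 0 − 128 + 3 = -125, attained at (0, 4).

-125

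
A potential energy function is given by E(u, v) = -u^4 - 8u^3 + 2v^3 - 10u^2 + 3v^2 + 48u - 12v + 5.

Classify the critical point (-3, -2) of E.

The mixed partial ∂²E/∂u∂v is 0, so the Hessian at any point is diag(E_uu, E_vv) = diag(-4(3u^2 + 12u + 5), 6(2v + 1)).
At (-3, -2): H = diag(16, -18).
The eigenvalues have opposite signs, so H is indefinite: a saddle point.

saddle point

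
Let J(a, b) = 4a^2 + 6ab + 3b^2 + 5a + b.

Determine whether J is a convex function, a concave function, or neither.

convex

J is quadratic, so its Hessian is the constant matrix H = [[8, 6], [6, 6]].
det(H) = 12, tr(H) = 14.
det(H) > 0 and tr(H) > 0, so H is positive definite everywhere: convex.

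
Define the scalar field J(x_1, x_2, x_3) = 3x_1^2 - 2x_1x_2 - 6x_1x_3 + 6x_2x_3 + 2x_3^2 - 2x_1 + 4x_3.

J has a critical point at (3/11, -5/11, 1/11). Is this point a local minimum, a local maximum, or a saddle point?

The Hessian is constant: H = [[6, -2, -6], [-2, 0, 6], [-6, 6, 4]].
Leading principal minors: Δ₁ = 6, Δ₂ = -4, Δ₃ = -88.
The minors fit neither the all-positive nor the alternating-sign pattern, so H is indefinite: a saddle point.

saddle point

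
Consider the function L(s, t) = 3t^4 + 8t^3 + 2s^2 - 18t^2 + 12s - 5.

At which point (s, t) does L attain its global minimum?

L(s,t) separates as P(s) + Q(t) − 5, so its minimum is min P + min Q − 5.
P'(s) = 4s + 12 vanishes at s ∈ {-3}; Q'(t) = 12t(t - 1)(t + 3) vanishes at t ∈ {-3, 0, 1}.
Local minima of P (where P''>0): P(-3)=-18. Local minima of Q: Q(-3)=-135, Q(1)=-7.
So the global minimum of L is P(-3) + Q(-3) − 5 = -18 − 135 − 5 = -158, attained at (-3, -3).

(-3, -3)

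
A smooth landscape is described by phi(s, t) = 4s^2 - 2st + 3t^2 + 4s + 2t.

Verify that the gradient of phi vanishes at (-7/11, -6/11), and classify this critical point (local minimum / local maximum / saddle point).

local minimum

∇phi = (8s - 2t + 4, -2s + 6t + 2); substituting (-7/11, -6/11) gives ∇phi = (0, 0), so (-7/11, -6/11) is indeed a critical point.
The Hessian of phi is constant: H = [[8, -2], [-2, 6]].
det(H) = 8·6 − (-2)² = 44.
det(H) > 0 and tr(H) = 14 > 0, so H is positive definite and the point is a local minimum.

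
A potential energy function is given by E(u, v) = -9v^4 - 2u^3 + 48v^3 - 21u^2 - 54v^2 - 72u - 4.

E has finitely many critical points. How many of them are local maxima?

E separates as a function of u plus a function of v, so ∇E=0 decouples.
∂E/∂u = -6(u + 3)(u + 4) = 0 at u ∈ {-4, -3}; ∂E/∂v = -36v(v - 3)(v - 1) = 0 at v ∈ {0, 1, 3}.
The Hessian is diagonal: diag(E_uu, E_vv). Second derivatives: E_uu(-4)=6, E_uu(-3)=-6; E_vv(0)=-108, E_vv(1)=72, E_vv(3)=-216.
Local maxima occur where both diagonal entries negative: (-3, 0), (-3, 3). Count: 2.

2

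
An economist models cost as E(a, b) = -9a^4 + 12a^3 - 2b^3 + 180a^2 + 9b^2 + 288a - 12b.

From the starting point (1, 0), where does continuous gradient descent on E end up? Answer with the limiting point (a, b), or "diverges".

E is separable, so gradient descent decouples: a follows -∂E/∂a, b follows -∂E/∂b.
∂E/∂a = -36(a - 4)(a + 1)(a + 2); at a=1 this is 648, so a decreases.
∂E/∂b = -6(b - 2)(b - 1); at b=0 this is -12, so b increases.
a converges to its nearest critical value -1 (a local min of the a-part); b converges to 1. The iterate converges to (-1, 1).

(-1, 1)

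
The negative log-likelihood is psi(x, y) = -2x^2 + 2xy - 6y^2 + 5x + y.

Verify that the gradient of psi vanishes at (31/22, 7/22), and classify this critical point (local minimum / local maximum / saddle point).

local maximum

∇psi = (-4x + 2y + 5, 2x - 12y + 1); substituting (31/22, 7/22) gives ∇psi = (0, 0), so (31/22, 7/22) is indeed a critical point.
The Hessian of psi is constant: H = [[-4, 2], [2, -12]].
det(H) = (-4)·(-12) − 2² = 44.
det(H) > 0 and tr(H) = -16 < 0, so H is negative definite and the point is a local maximum.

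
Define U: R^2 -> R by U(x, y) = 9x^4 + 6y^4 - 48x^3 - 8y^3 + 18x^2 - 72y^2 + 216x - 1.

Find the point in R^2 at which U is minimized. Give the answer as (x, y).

U(x,y) separates as P(x) + Q(y) − 1, so its minimum is min P + min Q − 1.
P'(x) = 36(x - 3)(x - 2)(x + 1) vanishes at x ∈ {-1, 2, 3}; Q'(y) = 24y(y - 3)(y + 2) vanishes at y ∈ {-2, 0, 3}.
Local minima of P (where P''>0): P(-1)=-141, P(3)=243. Local minima of Q: Q(-2)=-128, Q(3)=-378.
So the global minimum of U is P(-1) + Q(3) − 1 = -141 − 378 − 1 = -520, attained at (-1, 3).

(-1, 3)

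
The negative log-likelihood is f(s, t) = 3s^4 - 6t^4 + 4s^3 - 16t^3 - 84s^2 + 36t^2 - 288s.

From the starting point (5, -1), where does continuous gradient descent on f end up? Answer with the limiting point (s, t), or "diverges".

(4, 0)

f is separable, so gradient descent decouples: s follows -∂f/∂s, t follows -∂f/∂t.
∂f/∂s = 12(s - 4)(s + 2)(s + 3); at s=5 this is 672, so s decreases.
∂f/∂t = -24t(t - 1)(t + 3); at t=-1 this is -96, so t increases.
s converges to its nearest critical value 4 (a local min of the s-part); t converges to 0. The iterate converges to (4, 0).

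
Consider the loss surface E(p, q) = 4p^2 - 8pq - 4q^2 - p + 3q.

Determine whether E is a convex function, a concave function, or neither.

E is quadratic, so its Hessian is the constant matrix H = [[8, -8], [-8, -8]].
det(H) = -128, tr(H) = 0.
det(H) < 0, so H is indefinite: neither convex nor concave.

neither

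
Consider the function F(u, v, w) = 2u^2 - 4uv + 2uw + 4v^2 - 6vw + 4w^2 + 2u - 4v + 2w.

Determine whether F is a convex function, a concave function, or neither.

convex

F is quadratic, so its Hessian is the constant matrix H = [[4, -4, 2], [-4, 8, -6], [2, -6, 8]].
Leading principal minors: 4, 16, 48.
All positive ⇒ H ≻ 0 ⇒ convex.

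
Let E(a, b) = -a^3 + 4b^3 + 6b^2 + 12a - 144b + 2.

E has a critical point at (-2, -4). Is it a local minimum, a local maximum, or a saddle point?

saddle point

The mixed partial ∂²E/∂a∂b is 0, so the Hessian at any point is diag(E_aa, E_bb) = diag(-6a, 12(2b + 1)).
At (-2, -4): H = diag(12, -84).
The eigenvalues have opposite signs, so H is indefinite: a saddle point.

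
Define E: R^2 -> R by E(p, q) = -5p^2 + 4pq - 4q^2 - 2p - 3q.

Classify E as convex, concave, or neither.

E is quadratic, so its Hessian is the constant matrix H = [[-10, 4], [4, -8]].
det(H) = 64, tr(H) = -18.
det(H) > 0 and tr(H) < 0, so H is negative definite everywhere: concave.

concave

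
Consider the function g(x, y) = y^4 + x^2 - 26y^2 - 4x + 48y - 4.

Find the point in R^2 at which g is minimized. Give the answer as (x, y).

g(x,y) separates as P(x) + Q(y) − 4, so its minimum is min P + min Q − 4.
P'(x) = 2x - 4 vanishes at x ∈ {2}; Q'(y) = 4(y - 3)(y - 1)(y + 4) vanishes at y ∈ {-4, 1, 3}.
Local minima of P (where P''>0): P(2)=-4. Local minima of Q: Q(-4)=-352, Q(3)=-9.
So the global minimum of g is P(2) + Q(-4) − 4 = -4 − 352 − 4 = -360, attained at (2, -4).

(2, -4)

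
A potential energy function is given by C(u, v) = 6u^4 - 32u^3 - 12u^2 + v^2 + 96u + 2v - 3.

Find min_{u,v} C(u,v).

-324

C(u,v) separates as P(u) + Q(v) − 3, so its minimum is min P + min Q − 3.
P'(u) = 24(u - 4)(u - 1)(u + 1) vanishes at u ∈ {-1, 1, 4}; Q'(v) = 2v + 2 vanishes at v ∈ {-1}.
Local minima of P (where P''>0): P(-1)=-70, P(4)=-320. Local minima of Q: Q(-1)=-1.
So the global minimum of C is P(4) + Q(-1) − 3 = -320 − 1 − 3 = -324, attained at (4, -1).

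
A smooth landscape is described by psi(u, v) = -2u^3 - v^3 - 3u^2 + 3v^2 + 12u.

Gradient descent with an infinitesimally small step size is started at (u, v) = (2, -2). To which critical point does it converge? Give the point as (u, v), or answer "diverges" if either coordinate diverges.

diverges

psi is separable, so gradient descent decouples: u follows -∂psi/∂u, v follows -∂psi/∂v.
∂psi/∂u = -6(u - 1)(u + 2); at u=2 this is -24, so u increases.
∂psi/∂v = -3v(v - 2); at v=-2 this is -24, so v increases.
The u-coordinate has no critical point in that direction and runs off to infinity.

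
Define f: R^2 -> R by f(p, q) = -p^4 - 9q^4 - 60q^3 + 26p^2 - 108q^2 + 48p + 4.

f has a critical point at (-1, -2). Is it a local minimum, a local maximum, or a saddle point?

local minimum

The mixed partial ∂²f/∂p∂q is 0, so the Hessian at any point is diag(f_pp, f_qq) = diag(4(-3p^2 + 13), -36(3q^2 + 10q + 6)).
At (-1, -2): H = diag(40, 72).
Both eigenvalues are positive, so H is positive definite: a local minimum.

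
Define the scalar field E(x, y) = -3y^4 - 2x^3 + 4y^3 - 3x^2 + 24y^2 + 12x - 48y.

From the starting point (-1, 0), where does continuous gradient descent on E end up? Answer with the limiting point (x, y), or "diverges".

E is separable, so gradient descent decouples: x follows -∂E/∂x, y follows -∂E/∂y.
∂E/∂x = -6(x - 1)(x + 2); at x=-1 this is 12, so x decreases.
∂E/∂y = -12(y - 2)(y - 1)(y + 2); at y=0 this is -48, so y increases.
x converges to its nearest critical value -2 (a local min of the x-part); y converges to 1. The iterate converges to (-2, 1).

(-2, 1)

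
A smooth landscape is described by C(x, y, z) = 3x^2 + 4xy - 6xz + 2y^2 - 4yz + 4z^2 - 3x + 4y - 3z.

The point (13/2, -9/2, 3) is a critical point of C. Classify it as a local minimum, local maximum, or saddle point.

The Hessian is constant: H = [[6, 4, -6], [4, 4, -4], [-6, -4, 8]].
Leading principal minors: Δ₁ = 6, Δ₂ = 8, Δ₃ = 16.
All leading minors are positive, so H is positive definite: a local minimum.

local minimum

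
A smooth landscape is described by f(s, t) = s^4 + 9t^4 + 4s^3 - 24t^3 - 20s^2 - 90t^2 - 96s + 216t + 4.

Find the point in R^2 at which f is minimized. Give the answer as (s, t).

f(s,t) separates as P(s) + Q(t) + 4, so its minimum is min P + min Q + 4.
P'(s) = 4(s - 3)(s + 2)(s + 4) vanishes at s ∈ {-4, -2, 3}; Q'(t) = 36(t - 3)(t - 1)(t + 2) vanishes at t ∈ {-2, 1, 3}.
Local minima of P (where P''>0): P(-4)=64, P(3)=-279. Local minima of Q: Q(-2)=-456, Q(3)=-81.
So the global minimum of f is P(3) + Q(-2) + 4 = -279 − 456 + 4 = -731, attained at (3, -2).

(3, -2)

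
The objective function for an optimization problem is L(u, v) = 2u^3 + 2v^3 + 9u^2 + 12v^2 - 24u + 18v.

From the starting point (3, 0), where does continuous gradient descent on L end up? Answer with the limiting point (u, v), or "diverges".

(1, -1)

L is separable, so gradient descent decouples: u follows -∂L/∂u, v follows -∂L/∂v.
∂L/∂u = 6(u - 1)(u + 4); at u=3 this is 84, so u decreases.
∂L/∂v = 6(v + 1)(v + 3); at v=0 this is 18, so v decreases.
u converges to its nearest critical value 1 (a local min of the u-part); v converges to -1. The iterate converges to (1, -1).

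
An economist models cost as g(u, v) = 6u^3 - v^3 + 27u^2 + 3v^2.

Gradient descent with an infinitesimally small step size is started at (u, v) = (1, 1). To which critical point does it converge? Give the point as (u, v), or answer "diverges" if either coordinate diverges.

g is separable, so gradient descent decouples: u follows -∂g/∂u, v follows -∂g/∂v.
∂g/∂u = 18u(u + 3); at u=1 this is 72, so u decreases.
∂g/∂v = -3v(v - 2); at v=1 this is 3, so v decreases.
u converges to its nearest critical value 0 (a local min of the u-part); v converges to 0. The iterate converges to (0, 0).

(0, 0)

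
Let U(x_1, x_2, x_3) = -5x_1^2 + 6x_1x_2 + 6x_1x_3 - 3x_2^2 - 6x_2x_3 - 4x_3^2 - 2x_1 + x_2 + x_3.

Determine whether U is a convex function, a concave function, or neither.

concave

U is quadratic, so its Hessian is the constant matrix H = [[-10, 6, 6], [6, -6, -6], [6, -6, -8]].
Leading principal minors: -10, 24, -48.
Signs alternate −, +, − ⇒ H ≺ 0 ⇒ concave.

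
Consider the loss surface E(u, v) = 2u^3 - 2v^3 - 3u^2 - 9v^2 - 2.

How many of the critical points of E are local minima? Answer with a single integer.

1

E separates as a function of u plus a function of v, so ∇E=0 decouples.
∂E/∂u = 6u(u - 1) = 0 at u ∈ {0, 1}; ∂E/∂v = -6v(v + 3) = 0 at v ∈ {-3, 0}.
The Hessian is diagonal: diag(E_uu, E_vv). Second derivatives: E_uu(0)=-6, E_uu(1)=6; E_vv(-3)=18, E_vv(0)=-18.
Local minima occur where both diagonal entries positive: (1, -3). Count: 1.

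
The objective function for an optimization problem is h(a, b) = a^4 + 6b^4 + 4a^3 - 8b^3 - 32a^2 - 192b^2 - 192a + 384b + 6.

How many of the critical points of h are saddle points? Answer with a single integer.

4

h separates as a function of a plus a function of b, so ∇h=0 decouples.
∂h/∂a = 4(a - 4)(a + 3)(a + 4) = 0 at a ∈ {-4, -3, 4}; ∂h/∂b = 24(b - 4)(b - 1)(b + 4) = 0 at b ∈ {-4, 1, 4}.
The Hessian is diagonal: diag(h_aa, h_bb). Second derivatives: h_aa(-4)=32, h_aa(-3)=-28, h_aa(4)=224; h_bb(-4)=960, h_bb(1)=-360, h_bb(4)=576.
Saddle points occur where the two diagonal entries have opposite signs: (-4, 1), (-3, -4), (-3, 4), (4, 1). Count: 4.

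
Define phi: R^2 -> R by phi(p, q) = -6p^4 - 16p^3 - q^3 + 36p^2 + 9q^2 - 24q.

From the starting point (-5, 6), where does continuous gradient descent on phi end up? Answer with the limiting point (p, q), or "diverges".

diverges

phi is separable, so gradient descent decouples: p follows -∂phi/∂p, q follows -∂phi/∂q.
∂phi/∂p = -24p(p - 1)(p + 3); at p=-5 this is 1440, so p decreases.
∂phi/∂q = -3(q - 4)(q - 2); at q=6 this is -24, so q increases.
The p-coordinate has no critical point in that direction and runs off to infinity.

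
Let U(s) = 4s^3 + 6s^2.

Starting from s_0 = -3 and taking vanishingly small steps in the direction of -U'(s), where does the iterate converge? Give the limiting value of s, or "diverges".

diverges

U'(s) = 12s(s + 1), so U'(-3) = 72.
Gradient descent moves in the -U' direction, i.e. s is decreasing.
There is no critical point below s=-3, and U' keeps the same sign, so the iterate runs off to −∞.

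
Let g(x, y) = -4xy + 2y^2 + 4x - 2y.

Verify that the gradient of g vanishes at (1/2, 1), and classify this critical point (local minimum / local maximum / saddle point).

∇g = (-4y + 4, -4x + 4y - 2); substituting (1/2, 1) gives ∇g = (0, 0), so (1/2, 1) is indeed a critical point.
The Hessian of g is constant: H = [[0, -4], [-4, 4]].
det(H) = 0·4 − (-4)² = -16.
Since det(H) < 0, H is indefinite and the critical point is a saddle point.

saddle point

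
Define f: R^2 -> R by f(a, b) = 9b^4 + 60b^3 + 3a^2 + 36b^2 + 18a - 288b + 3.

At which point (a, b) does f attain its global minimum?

(-3, 1)

f(a,b) separates as P(a) + Q(b) + 3, so its minimum is min P + min Q + 3.
P'(a) = 6a + 18 vanishes at a ∈ {-3}; Q'(b) = 36(b - 1)(b + 2)(b + 4) vanishes at b ∈ {-4, -2, 1}.
Local minima of P (where P''>0): P(-3)=-27. Local minima of Q: Q(-4)=192, Q(1)=-183.
So the global minimum of f is P(-3) + Q(1) + 3 = -27 − 183 + 3 = -207, attained at (-3, 1).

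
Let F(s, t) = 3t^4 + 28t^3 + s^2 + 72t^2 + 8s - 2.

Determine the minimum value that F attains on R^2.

-18

F(s,t) separates as P(s) + Q(t) − 2, so its minimum is min P + min Q − 2.
P'(s) = 2s + 8 vanishes at s ∈ {-4}; Q'(t) = 12t(t + 3)(t + 4) vanishes at t ∈ {-4, -3, 0}.
Local minima of P (where P''>0): P(-4)=-16. Local minima of Q: Q(-4)=128, Q(0)=0.
So the global minimum of F is P(-4) + Q(0) − 2 = -16 + 0 − 2 = -18, attained at (-4, 0).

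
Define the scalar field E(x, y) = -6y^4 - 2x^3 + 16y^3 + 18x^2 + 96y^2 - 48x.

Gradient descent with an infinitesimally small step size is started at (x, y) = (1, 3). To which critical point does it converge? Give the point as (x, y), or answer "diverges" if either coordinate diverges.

(2, 0)

E is separable, so gradient descent decouples: x follows -∂E/∂x, y follows -∂E/∂y.
∂E/∂x = -6(x - 4)(x - 2); at x=1 this is -18, so x increases.
∂E/∂y = -24y(y - 4)(y + 2); at y=3 this is 360, so y decreases.
x converges to its nearest critical value 2 (a local min of the x-part); y converges to 0. The iterate converges to (2, 0).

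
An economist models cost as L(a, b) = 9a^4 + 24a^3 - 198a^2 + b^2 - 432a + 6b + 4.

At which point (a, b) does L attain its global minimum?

(3, -3)

L(a,b) separates as P(a) + Q(b) + 4, so its minimum is min P + min Q + 4.
P'(a) = 36(a - 3)(a + 1)(a + 4) vanishes at a ∈ {-4, -1, 3}; Q'(b) = 2b + 6 vanishes at b ∈ {-3}.
Local minima of P (where P''>0): P(-4)=-672, P(3)=-1701. Local minima of Q: Q(-3)=-9.
So the global minimum of L is P(3) + Q(-3) + 4 = -1701 − 9 + 4 = -1706, attained at (3, -3).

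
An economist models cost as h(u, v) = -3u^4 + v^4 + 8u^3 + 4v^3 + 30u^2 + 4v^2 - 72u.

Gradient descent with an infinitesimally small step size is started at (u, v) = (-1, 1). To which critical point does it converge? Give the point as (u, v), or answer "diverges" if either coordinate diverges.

(1, 0)

h is separable, so gradient descent decouples: u follows -∂h/∂u, v follows -∂h/∂v.
∂h/∂u = -12(u - 3)(u - 1)(u + 2); at u=-1 this is -96, so u increases.
∂h/∂v = 4v(v + 1)(v + 2); at v=1 this is 24, so v decreases.
u converges to its nearest critical value 1 (a local min of the u-part); v converges to 0. The iterate converges to (1, 0).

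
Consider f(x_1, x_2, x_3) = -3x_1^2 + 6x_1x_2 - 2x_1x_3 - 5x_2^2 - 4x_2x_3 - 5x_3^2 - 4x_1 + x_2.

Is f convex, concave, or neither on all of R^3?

f is quadratic, so its Hessian is the constant matrix H = [[-6, 6, -2], [6, -10, -4], [-2, -4, -10]].
Leading principal minors: -6, 24, -8.
Signs alternate −, +, − ⇒ H ≺ 0 ⇒ concave.

concave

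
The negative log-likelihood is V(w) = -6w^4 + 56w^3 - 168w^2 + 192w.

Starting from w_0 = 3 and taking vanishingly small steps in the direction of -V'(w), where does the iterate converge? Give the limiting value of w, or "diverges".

2

V'(w) = -24(w - 4)(w - 2)(w - 1), so V'(3) = 48.
Gradient descent moves in the -V' direction, i.e. w is decreasing.
The nearest critical point in that direction is w = 2, where V'' = 48 > 0 (a local minimum). The iterate converges there.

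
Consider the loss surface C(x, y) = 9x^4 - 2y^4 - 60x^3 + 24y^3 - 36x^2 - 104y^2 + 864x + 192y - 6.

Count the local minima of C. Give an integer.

C separates as a function of x plus a function of y, so ∇C=0 decouples.
∂C/∂x = 36(x - 4)(x - 3)(x + 2) = 0 at x ∈ {-2, 3, 4}; ∂C/∂y = -8(y - 4)(y - 3)(y - 2) = 0 at y ∈ {2, 3, 4}.
The Hessian is diagonal: diag(C_xx, C_yy). Second derivatives: C_xx(-2)=1080, C_xx(3)=-180, C_xx(4)=216; C_yy(2)=-16, C_yy(3)=8, C_yy(4)=-16.
Local minima occur where both diagonal entries positive: (-2, 3), (4, 3). Count: 2.

2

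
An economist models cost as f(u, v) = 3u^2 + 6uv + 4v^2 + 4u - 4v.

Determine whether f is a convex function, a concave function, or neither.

f is quadratic, so its Hessian is the constant matrix H = [[6, 6], [6, 8]].
det(H) = 12, tr(H) = 14.
det(H) > 0 and tr(H) > 0, so H is positive definite everywhere: convex.

convex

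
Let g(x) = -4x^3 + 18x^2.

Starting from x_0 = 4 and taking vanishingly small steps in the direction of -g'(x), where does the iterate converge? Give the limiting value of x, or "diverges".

diverges

g'(x) = -12x(x - 3), so g'(4) = -48.
Gradient descent moves in the -g' direction, i.e. x is increasing.
There is no critical point above x=4, and g' keeps the same sign, so the iterate runs off to +∞.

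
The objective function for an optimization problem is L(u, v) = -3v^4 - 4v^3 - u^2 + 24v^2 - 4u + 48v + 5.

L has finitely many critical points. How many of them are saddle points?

1

L separates as a function of u plus a function of v, so ∇L=0 decouples.
∂L/∂u = -2(u + 2) = 0 at u ∈ {-2}; ∂L/∂v = -12(v - 2)(v + 1)(v + 2) = 0 at v ∈ {-2, -1, 2}.
The Hessian is diagonal: diag(L_uu, L_vv). Second derivatives: L_uu(-2)=-2; L_vv(-2)=-48, L_vv(-1)=36, L_vv(2)=-144.
Saddle points occur where the two diagonal entries have opposite signs: (-2, -1). Count: 1.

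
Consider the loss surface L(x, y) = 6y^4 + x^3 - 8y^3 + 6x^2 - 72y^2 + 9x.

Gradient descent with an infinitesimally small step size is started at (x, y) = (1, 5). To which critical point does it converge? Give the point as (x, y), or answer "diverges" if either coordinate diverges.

L is separable, so gradient descent decouples: x follows -∂L/∂x, y follows -∂L/∂y.
∂L/∂x = 3(x + 1)(x + 3); at x=1 this is 24, so x decreases.
∂L/∂y = 24y(y - 3)(y + 2); at y=5 this is 1680, so y decreases.
x converges to its nearest critical value -1 (a local min of the x-part); y converges to 3. The iterate converges to (-1, 3).

(-1, 3)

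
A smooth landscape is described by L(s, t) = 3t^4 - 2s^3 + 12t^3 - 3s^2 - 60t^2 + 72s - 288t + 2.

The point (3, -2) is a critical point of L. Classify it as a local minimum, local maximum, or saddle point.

local maximum

The mixed partial ∂²L/∂s∂t is 0, so the Hessian at any point is diag(L_ss, L_tt) = diag(-6(2s + 1), 12(3t^2 + 6t - 10)).
At (3, -2): H = diag(-42, -120).
Both eigenvalues are negative, so H is negative definite: a local maximum.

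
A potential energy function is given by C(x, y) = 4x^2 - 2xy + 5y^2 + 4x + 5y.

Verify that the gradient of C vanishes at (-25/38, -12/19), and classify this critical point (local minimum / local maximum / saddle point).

local minimum

∇C = (8x - 2y + 4, -2x + 10y + 5); substituting (-25/38, -12/19) gives ∇C = (0, 0), so (-25/38, -12/19) is indeed a critical point.
The Hessian of C is constant: H = [[8, -2], [-2, 10]].
det(H) = 8·10 − (-2)² = 76.
det(H) > 0 and tr(H) = 18 > 0, so H is positive definite and the point is a local minimum.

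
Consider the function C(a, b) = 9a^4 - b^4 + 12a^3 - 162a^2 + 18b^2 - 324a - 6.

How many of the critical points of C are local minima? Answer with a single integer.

2

C separates as a function of a plus a function of b, so ∇C=0 decouples.
∂C/∂a = 36(a - 3)(a + 1)(a + 3) = 0 at a ∈ {-3, -1, 3}; ∂C/∂b = -4b(b - 3)(b + 3) = 0 at b ∈ {-3, 0, 3}.
The Hessian is diagonal: diag(C_aa, C_bb). Second derivatives: C_aa(-3)=432, C_aa(-1)=-288, C_aa(3)=864; C_bb(-3)=-72, C_bb(0)=36, C_bb(3)=-72.
Local minima occur where both diagonal entries positive: (-3, 0), (3, 0). Count: 2.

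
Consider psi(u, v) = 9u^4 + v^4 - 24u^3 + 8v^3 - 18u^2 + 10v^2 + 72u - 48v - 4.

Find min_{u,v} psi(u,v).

-90

psi(u,v) separates as P(u) + Q(v) − 4, so its minimum is min P + min Q − 4.
P'(u) = 36(u - 2)(u - 1)(u + 1) vanishes at u ∈ {-1, 1, 2}; Q'(v) = 4(v - 1)(v + 3)(v + 4) vanishes at v ∈ {-4, -3, 1}.
Local minima of P (where P''>0): P(-1)=-57, P(2)=24. Local minima of Q: Q(-4)=96, Q(1)=-29.
So the global minimum of psi is P(-1) + Q(1) − 4 = -57 − 29 − 4 = -90, attained at (-1, 1).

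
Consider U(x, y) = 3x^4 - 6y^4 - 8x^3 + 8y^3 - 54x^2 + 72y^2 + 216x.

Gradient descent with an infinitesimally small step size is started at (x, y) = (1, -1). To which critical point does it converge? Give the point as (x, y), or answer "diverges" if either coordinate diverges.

(-3, 0)

U is separable, so gradient descent decouples: x follows -∂U/∂x, y follows -∂U/∂y.
∂U/∂x = 12(x - 3)(x - 2)(x + 3); at x=1 this is 96, so x decreases.
∂U/∂y = -24y(y - 3)(y + 2); at y=-1 this is -96, so y increases.
x converges to its nearest critical value -3 (a local min of the x-part); y converges to 0. The iterate converges to (-3, 0).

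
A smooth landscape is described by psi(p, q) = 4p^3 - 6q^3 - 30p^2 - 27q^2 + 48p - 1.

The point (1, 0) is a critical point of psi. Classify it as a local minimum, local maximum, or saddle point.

The mixed partial ∂²psi/∂p∂q is 0, so the Hessian at any point is diag(psi_pp, psi_qq) = diag(12(2p - 5), -18(2q + 3)).
At (1, 0): H = diag(-36, -54).
Both eigenvalues are negative, so H is negative definite: a local maximum.

local maximum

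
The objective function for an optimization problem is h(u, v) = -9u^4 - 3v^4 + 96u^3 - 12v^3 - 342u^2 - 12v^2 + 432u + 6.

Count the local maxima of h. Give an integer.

h separates as a function of u plus a function of v, so ∇h=0 decouples.
∂h/∂u = -36(u - 4)(u - 3)(u - 1) = 0 at u ∈ {1, 3, 4}; ∂h/∂v = -12v(v + 1)(v + 2) = 0 at v ∈ {-2, -1, 0}.
The Hessian is diagonal: diag(h_uu, h_vv). Second derivatives: h_uu(1)=-216, h_uu(3)=72, h_uu(4)=-108; h_vv(-2)=-24, h_vv(-1)=12, h_vv(0)=-24.
Local maxima occur where both diagonal entries negative: (1, -2), (1, 0), (4, -2), (4, 0). Count: 4.

4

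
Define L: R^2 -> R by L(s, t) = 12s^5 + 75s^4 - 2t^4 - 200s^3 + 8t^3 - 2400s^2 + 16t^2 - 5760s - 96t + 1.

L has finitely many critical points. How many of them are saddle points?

L separates as a function of s plus a function of t, so ∇L=0 decouples.
∂L/∂s = 60(s - 4)(s + 2)(s + 3)(s + 4) = 0 at s ∈ {-4, -3, -2, 4}; ∂L/∂t = -8(t - 3)(t - 2)(t + 2) = 0 at t ∈ {-2, 2, 3}.
The Hessian is diagonal: diag(L_ss, L_tt). Second derivatives: L_ss(-4)=-960, L_ss(-3)=420, L_ss(-2)=-720, L_ss(4)=20160; L_tt(-2)=-160, L_tt(2)=32, L_tt(3)=-40.
Saddle points occur where the two diagonal entries have opposite signs: (-4, 2), (-3, -2), (-3, 3), (-2, 2), (4, -2), (4, 3). Count: 6.

6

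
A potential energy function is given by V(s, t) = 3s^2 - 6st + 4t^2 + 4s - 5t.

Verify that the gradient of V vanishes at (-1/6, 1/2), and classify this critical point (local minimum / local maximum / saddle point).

local minimum

∇V = (6s - 6t + 4, -6s + 8t - 5); substituting (-1/6, 1/2) gives ∇V = (0, 0), so (-1/6, 1/2) is indeed a critical point.
The Hessian of V is constant: H = [[6, -6], [-6, 8]].
det(H) = 6·8 − (-6)² = 12.
det(H) > 0 and tr(H) = 14 > 0, so H is positive definite and the point is a local minimum.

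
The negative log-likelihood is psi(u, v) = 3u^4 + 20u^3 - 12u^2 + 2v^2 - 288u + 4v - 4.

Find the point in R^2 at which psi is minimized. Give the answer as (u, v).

(2, -1)

psi(u,v) separates as P(u) + Q(v) − 4, so its minimum is min P + min Q − 4.
P'(u) = 12(u - 2)(u + 3)(u + 4) vanishes at u ∈ {-4, -3, 2}; Q'(v) = 4v + 4 vanishes at v ∈ {-1}.
Local minima of P (where P''>0): P(-4)=448, P(2)=-416. Local minima of Q: Q(-1)=-2.
So the global minimum of psi is P(2) + Q(-1) − 4 = -416 − 2 − 4 = -422, attained at (2, -1).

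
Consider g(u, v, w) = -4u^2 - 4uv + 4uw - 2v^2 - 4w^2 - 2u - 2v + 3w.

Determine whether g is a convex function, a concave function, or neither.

concave

g is quadratic, so its Hessian is the constant matrix H = [[-8, -4, 4], [-4, -4, 0], [4, 0, -8]].
Leading principal minors: -8, 16, -64.
Signs alternate −, +, − ⇒ H ≺ 0 ⇒ concave.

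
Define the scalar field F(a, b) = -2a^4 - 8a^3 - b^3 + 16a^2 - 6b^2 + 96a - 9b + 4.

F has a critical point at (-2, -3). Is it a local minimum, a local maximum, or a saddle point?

local minimum

The mixed partial ∂²F/∂a∂b is 0, so the Hessian at any point is diag(F_aa, F_bb) = diag(8(-3a^2 - 6a + 4), -6(b + 2)).
At (-2, -3): H = diag(32, 6).
Both eigenvalues are positive, so H is positive definite: a local minimum.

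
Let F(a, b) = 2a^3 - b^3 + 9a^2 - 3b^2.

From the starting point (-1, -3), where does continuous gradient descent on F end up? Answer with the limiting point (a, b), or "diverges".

F is separable, so gradient descent decouples: a follows -∂F/∂a, b follows -∂F/∂b.
∂F/∂a = 6a(a + 3); at a=-1 this is -12, so a increases.
∂F/∂b = -3b(b + 2); at b=-3 this is -9, so b increases.
a converges to its nearest critical value 0 (a local min of the a-part); b converges to -2. The iterate converges to (0, -2).

(0, -2)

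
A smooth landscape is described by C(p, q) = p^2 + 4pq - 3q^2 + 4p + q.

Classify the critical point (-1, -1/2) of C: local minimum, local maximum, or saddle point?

saddle point

The Hessian of C is constant: H = [[2, 4], [4, -6]].
det(H) = 2·(-6) − 4² = -28.
Since det(H) < 0, H is indefinite and the critical point is a saddle point.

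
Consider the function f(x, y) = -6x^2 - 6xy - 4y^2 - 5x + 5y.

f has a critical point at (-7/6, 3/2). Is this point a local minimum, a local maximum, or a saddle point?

The Hessian of f is constant: H = [[-12, -6], [-6, -8]].
det(H) = (-12)·(-8) − (-6)² = 60.
det(H) > 0 and tr(H) = -20 < 0, so H is negative definite and the point is a local maximum.

local maximum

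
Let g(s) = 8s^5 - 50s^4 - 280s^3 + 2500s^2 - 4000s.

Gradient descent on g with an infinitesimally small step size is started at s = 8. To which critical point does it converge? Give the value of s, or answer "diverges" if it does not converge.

g'(s) = 40(s - 5)(s - 4)(s - 1)(s + 5), so g'(8) = 43680.
Gradient descent moves in the -g' direction, i.e. s is decreasing.
The nearest critical point in that direction is s = 5, where g'' = 1600 > 0 (a local minimum). The iterate converges there.

5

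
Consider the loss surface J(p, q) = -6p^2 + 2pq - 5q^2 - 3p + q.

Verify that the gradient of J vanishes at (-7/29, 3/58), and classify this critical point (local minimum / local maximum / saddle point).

∇J = (-12p + 2q - 3, 2p - 10q + 1); substituting (-7/29, 3/58) gives ∇J = (0, 0), so (-7/29, 3/58) is indeed a critical point.
The Hessian of J is constant: H = [[-12, 2], [2, -10]].
det(H) = (-12)·(-10) − 2² = 116.
det(H) > 0 and tr(H) = -22 < 0, so H is negative definite and the point is a local maximum.

local maximum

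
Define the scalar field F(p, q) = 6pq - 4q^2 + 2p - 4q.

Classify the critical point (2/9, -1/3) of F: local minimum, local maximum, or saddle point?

The Hessian of F is constant: H = [[0, 6], [6, -8]].
det(H) = 0·(-8) − 6² = -36.
Since det(H) < 0, H is indefinite and the critical point is a saddle point.

saddle point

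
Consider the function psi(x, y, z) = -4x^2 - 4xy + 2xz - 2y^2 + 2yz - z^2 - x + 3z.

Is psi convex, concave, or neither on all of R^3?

psi is quadratic, so its Hessian is the constant matrix H = [[-8, -4, 2], [-4, -4, 2], [2, 2, -2]].
Leading principal minors: -8, 16, -16.
Signs alternate −, +, − ⇒ H ≺ 0 ⇒ concave.

concave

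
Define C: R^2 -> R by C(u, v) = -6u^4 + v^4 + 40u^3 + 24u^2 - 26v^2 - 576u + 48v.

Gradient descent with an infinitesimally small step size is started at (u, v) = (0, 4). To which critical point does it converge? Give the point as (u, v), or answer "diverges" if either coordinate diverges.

C is separable, so gradient descent decouples: u follows -∂C/∂u, v follows -∂C/∂v.
∂C/∂u = -24(u - 4)(u - 3)(u + 2); at u=0 this is -576, so u increases.
∂C/∂v = 4(v - 3)(v - 1)(v + 4); at v=4 this is 96, so v decreases.
u converges to its nearest critical value 3 (a local min of the u-part); v converges to 3. The iterate converges to (3, 3).

(3, 3)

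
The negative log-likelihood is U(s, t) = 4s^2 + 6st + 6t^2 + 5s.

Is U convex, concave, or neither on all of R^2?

U is quadratic, so its Hessian is the constant matrix H = [[8, 6], [6, 12]].
det(H) = 60, tr(H) = 20.
det(H) > 0 and tr(H) > 0, so H is positive definite everywhere: convex.

convex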